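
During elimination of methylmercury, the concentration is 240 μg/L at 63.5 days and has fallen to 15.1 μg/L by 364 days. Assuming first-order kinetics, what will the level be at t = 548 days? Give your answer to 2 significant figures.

2.8 μg/L

Over Δt = 364 − 63.5 = 300.5 days, the level fell by a factor of 240/15.1 ≈ 15.894.
n = log₂(15.894) ≈ 3.9904 half-lives, so t½ = 300.5/3.9904 ≈ 75.305 days.
From t = 364 to t = 548: 15.1 × (1/2)^((548−364)/75.305) ≈ 2.7762 μg/L.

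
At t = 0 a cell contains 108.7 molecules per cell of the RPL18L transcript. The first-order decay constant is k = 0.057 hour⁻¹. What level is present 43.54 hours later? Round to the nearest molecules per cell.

9 molecules per cell

t½ = ln 2 / k = 0.69315 / 0.057 ≈ 12.16 hours.
Number of half-lives: n = 43.54/12.16 ≈ 3.5805.
Remaining = 108.7 × (1/2)^3.5805 = 108.7 × 0.083594 ≈ 9.0867 molecules per cell.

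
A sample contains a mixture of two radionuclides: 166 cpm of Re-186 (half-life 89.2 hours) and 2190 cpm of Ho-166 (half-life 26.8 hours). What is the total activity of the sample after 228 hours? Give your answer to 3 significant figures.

34.2 cpm

Re-186: 166 × (1/2)^(228/89.2) = 166 × (1/2)^2.5561 ≈ 28.227 cpm.
Ho-166: 2190 × (1/2)^(228/26.8) = 2190 × (1/2)^8.5075 ≈ 6.0179 cpm.
Total = 28.227 + 6.0179 ≈ 34.245 cpm.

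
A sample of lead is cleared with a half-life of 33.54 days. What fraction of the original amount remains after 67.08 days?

0.25

n = 67.08/33.54 ≈ 2 half-lives.
Fraction remaining = (1/2)^2 ≈ 0.25.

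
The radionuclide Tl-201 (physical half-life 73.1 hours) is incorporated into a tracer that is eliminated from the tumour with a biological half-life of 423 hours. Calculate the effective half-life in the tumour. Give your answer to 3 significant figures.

62.3 hours

1/t_eff = 1/t_phys + 1/t_biol = 1/73.1 + 1/423 = 0.016044 per hour.
t_eff = 73.1 × 423 / (73.1 + 423) ≈ 62.329 hours.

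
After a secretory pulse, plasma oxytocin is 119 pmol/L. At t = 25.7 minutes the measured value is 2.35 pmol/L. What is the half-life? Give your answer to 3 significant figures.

4.54 minutes

A/A₀ = 2.35/119 ≈ 0.019748.
n = log₂(50.638) ≈ 5.6622 half-lives elapsed in 25.7 minutes.
t½ = 25.7/5.6622 ≈ 4.5389 minutes.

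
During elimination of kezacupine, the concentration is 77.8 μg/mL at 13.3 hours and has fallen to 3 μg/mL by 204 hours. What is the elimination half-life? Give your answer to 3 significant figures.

Over Δt = 204 − 13.3 = 190.7 hours, the level fell by a factor of 77.8/3 ≈ 25.933.
n = log₂(25.933) ≈ 4.6967 half-lives, so t½ = 190.7/4.6967 ≈ 40.603 hours.

40.6 hours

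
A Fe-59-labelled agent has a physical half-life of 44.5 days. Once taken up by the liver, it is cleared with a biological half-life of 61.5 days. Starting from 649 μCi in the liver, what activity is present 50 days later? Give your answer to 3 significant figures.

1/t_eff = 1/t_phys + 1/t_biol = 1/44.5 + 1/61.5 = 0.038732 per day.
t_eff = 44.5 × 61.5 / (44.5 + 61.5) ≈ 25.818 days.
Remaining = 649 × (1/2)^(50/25.818) = 649 × (1/2)^1.9366 ≈ 169.54 μCi.

170 μCi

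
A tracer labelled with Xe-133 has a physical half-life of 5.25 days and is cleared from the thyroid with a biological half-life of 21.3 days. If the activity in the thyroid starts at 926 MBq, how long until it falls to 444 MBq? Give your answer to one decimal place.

4.5 days

1/t_eff = 1/t_phys + 1/t_biol = 1/5.25 + 1/21.3 = 0.23742 per day.
t_eff = 5.25 × 21.3 / (5.25 + 21.3) ≈ 4.2119 days.
n = log₂(926/444) ≈ 1.0605; t = 1.0605 × 4.2119 ≈ 4.4665 days.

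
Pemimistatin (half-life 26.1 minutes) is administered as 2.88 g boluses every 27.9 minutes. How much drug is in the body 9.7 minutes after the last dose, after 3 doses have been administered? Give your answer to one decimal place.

3.8 g

The 3 doses were given 65.5, 37.6, 9.7 minutes ago.
Total = 2.88·(1/2)^(65.5/26.1) + 2.88·(1/2)^(37.6/26.1) + 2.88·(1/2)^(9.7/26.1)
      = 0.50575 + 1.061 + 2.226 ≈ 3.7927 g.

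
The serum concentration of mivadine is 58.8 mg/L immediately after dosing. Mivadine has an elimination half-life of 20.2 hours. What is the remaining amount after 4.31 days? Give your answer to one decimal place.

1.7 mg/L

Convert the elapsed time: 4.31 days = 103.44 hours.
Number of half-lives: n = 103.44/20.2 ≈ 5.1208.
Remaining = 58.8 × (1/2)^5.1208 = 58.8 × 0.02874 ≈ 1.6899 mg/L.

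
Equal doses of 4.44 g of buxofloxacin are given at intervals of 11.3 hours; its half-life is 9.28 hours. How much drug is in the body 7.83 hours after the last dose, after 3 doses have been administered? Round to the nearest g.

The 3 doses were given 30.43, 19.13, 7.83 hours ago.
Total = 4.44·(1/2)^(30.43/9.28) + 4.44·(1/2)^(19.13/9.28) + 4.44·(1/2)^(7.83/9.28)
      = 0.45738 + 1.0637 + 2.4739 ≈ 3.9951 g.

4 g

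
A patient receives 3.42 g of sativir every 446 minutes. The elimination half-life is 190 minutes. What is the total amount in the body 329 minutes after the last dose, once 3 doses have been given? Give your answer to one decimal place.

1.3 g

The 3 doses were given 1221, 775, 329 minutes ago.
Total = 3.42·(1/2)^(1221/190) + 3.42·(1/2)^(775/190) + 3.42·(1/2)^(329/190)
      = 0.039766 + 0.20237 + 1.0298 ≈ 1.272 g.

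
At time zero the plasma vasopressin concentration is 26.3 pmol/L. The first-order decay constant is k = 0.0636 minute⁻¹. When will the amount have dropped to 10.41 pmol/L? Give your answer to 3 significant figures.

14.6 minutes

t½ = ln 2 / k = 0.69315 / 0.0636 ≈ 10.899 minutes.
Fraction remaining = 10.41/26.3 ≈ 0.39582.
n = log₂(26.3/10.41) = ln(2.5264)/ln 2 ≈ 1.3371 half-lives.
t = n × t½ = 1.3371 × 10.899 ≈ 14.572 minutes.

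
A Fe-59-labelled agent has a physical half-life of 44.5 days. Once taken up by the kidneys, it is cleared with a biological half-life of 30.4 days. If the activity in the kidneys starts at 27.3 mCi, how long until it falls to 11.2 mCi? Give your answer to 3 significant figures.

1/t_eff = 1/t_phys + 1/t_biol = 1/44.5 + 1/30.4 = 0.055367 per day.
t_eff = 44.5 × 30.4 / (44.5 + 30.4) ≈ 18.061 days.
n = log₂(27.3/11.2) ≈ 1.2854; t = 1.2854 × 18.061 ≈ 23.216 days.

23.2 days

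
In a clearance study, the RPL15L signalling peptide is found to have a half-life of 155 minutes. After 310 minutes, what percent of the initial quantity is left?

n = 310/155 ≈ 2 half-lives.
Fraction remaining = (1/2)^2 ≈ 0.25, i.e. 25%.

25%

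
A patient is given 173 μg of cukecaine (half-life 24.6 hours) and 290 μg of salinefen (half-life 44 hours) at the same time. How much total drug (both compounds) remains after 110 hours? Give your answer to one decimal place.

59.1 μg

cukecaine: 173 × (1/2)^(110/24.6) = 173 × (1/2)^4.4715 ≈ 7.7979 μg.
salinefen: 290 × (1/2)^(110/44) = 290 × (1/2)^2.5 ≈ 51.265 μg.
Total = 7.7979 + 51.265 ≈ 59.063 μg.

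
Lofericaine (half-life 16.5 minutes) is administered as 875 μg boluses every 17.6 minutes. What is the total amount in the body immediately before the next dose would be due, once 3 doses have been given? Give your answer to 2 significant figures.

710 μg

The 3 doses were given 52.8, 35.2, 17.6 minutes ago.
Total = 875·(1/2)^(52.8/16.5) + 875·(1/2)^(35.2/16.5) + 875·(1/2)^(17.6/16.5)
      = 95.216 + 199.44 + 417.74 ≈ 712.4 μg.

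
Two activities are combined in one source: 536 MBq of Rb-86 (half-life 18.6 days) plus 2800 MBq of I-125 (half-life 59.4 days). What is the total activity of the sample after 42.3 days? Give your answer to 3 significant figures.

1820 MBq

Rb-86: 536 × (1/2)^(42.3/18.6) = 536 × (1/2)^2.2742 ≈ 110.81 MBq.
I-125: 2800 × (1/2)^(42.3/59.4) = 2800 × (1/2)^0.71212 ≈ 1709.2 MBq.
Total = 110.81 + 1709.2 ≈ 1820 MBq.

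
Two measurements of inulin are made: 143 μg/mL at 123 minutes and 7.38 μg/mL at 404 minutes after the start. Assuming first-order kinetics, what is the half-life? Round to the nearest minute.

66 minutes

Over Δt = 404 − 123 = 281 minutes, the level fell by a factor of 143/7.38 ≈ 19.377.
n = log₂(19.377) ≈ 4.2763 half-lives, so t½ = 281/4.2763 ≈ 65.712 minutes.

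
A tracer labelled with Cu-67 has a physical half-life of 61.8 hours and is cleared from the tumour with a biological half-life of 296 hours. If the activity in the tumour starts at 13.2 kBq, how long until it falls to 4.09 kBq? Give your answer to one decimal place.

1/t_eff = 1/t_phys + 1/t_biol = 1/61.8 + 1/296 = 0.01956 per hour.
t_eff = 61.8 × 296 / (61.8 + 296) ≈ 51.126 hours.
n = log₂(13.2/4.09) ≈ 1.6904; t = 1.6904 × 51.126 ≈ 86.421 hours.

86.4 hours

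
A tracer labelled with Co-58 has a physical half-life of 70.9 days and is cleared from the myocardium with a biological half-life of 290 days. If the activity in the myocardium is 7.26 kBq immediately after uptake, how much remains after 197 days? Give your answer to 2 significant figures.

1/t_eff = 1/t_phys + 1/t_biol = 1/70.9 + 1/290 = 0.017553 per day.
t_eff = 70.9 × 290 / (70.9 + 290) ≈ 56.971 days.
Remaining = 7.26 × (1/2)^(197/56.971) = 7.26 × (1/2)^3.4579 ≈ 0.66071 kBq.

0.66 kBq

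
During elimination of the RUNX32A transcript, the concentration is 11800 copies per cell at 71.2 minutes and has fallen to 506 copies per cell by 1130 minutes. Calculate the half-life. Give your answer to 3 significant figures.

233 minutes

Over Δt = 1130 − 71.2 = 1058.8 minutes, the level fell by a factor of 11800/506 ≈ 23.32.
n = log₂(23.32) ≈ 4.5435 half-lives, so t½ = 1058.8/4.5435 ≈ 233.04 minutes.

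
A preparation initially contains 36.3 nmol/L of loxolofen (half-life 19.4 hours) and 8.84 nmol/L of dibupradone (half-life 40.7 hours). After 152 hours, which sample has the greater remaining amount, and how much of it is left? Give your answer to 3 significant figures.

dibupradone, 0.664 nmol/L

loxolofen: 36.3 × (1/2)^7.8351 ≈ 0.15897 nmol/L.
dibupradone: 8.84 × (1/2)^3.7346 ≈ 0.66407 nmol/L.
Dibupradone has more remaining, at ≈ 0.66407 nmol/L.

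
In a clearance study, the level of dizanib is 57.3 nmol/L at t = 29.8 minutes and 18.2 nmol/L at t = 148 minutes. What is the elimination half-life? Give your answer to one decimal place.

Over Δt = 148 − 29.8 = 118.2 minutes, the level fell by a factor of 57.3/18.2 ≈ 3.1484.
n = log₂(3.1484) ≈ 1.6546 half-lives, so t½ = 118.2/1.6546 ≈ 71.437 minutes.

71.4 minutes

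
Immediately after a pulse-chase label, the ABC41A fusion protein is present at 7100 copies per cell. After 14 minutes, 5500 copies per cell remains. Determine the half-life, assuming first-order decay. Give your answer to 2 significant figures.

38 minutes

A/A₀ = 5500/7100 ≈ 0.77465.
n = log₂(1.2909) ≈ 0.36839 half-lives elapsed in 14 minutes.
t½ = 14/0.36839 ≈ 38.003 minutes.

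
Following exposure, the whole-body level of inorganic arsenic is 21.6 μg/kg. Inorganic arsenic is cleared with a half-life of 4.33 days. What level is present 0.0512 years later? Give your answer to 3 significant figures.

Convert the elapsed time: 0.0512 years = 18.688 days.
Number of half-lives: n = 18.688/4.33 ≈ 4.3159.
Remaining = 21.6 × (1/2)^4.3159 = 21.6 × 0.050208 ≈ 1.0845 μg/kg.

1.08 μg/kg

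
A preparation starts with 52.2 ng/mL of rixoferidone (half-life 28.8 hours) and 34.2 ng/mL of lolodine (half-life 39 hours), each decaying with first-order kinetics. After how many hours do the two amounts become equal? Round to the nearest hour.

67 hours

Set 52.2·(1/2)^(t/28.8) = 34.2·(1/2)^(t/39).
Taking log₂: log₂(52.2/34.2) = t·(1/28.8 − 1/39).
log₂(1.5263) = 0.61005; 1/28.8 − 1/39 = 0.0090812.
t = 0.61005 / 0.0090812 ≈ 67.178 hours.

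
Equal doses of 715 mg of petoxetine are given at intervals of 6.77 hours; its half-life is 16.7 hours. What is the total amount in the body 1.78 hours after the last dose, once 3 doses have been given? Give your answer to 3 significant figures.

1540 mg

The 3 doses were given 15.32, 8.55, 1.78 hours ago.
Total = 715·(1/2)^(15.32/16.7) + 715·(1/2)^(8.55/16.7) + 715·(1/2)^(1.78/16.7)
      = 378.57 + 501.4 + 664.08 ≈ 1544.1 mg.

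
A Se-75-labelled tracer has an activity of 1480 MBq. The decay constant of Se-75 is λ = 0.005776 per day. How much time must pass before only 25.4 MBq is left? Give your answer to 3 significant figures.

704 days

t½ = ln 2 / λ = 0.69315 / 0.005776 ≈ 120 days.
Fraction remaining = 25.4/1480 ≈ 0.017162.
n = log₂(1480/25.4) = ln(58.268)/ln 2 ≈ 5.8646 half-lives.
t = n × t½ = 5.8646 × 120 ≈ 703.78 days.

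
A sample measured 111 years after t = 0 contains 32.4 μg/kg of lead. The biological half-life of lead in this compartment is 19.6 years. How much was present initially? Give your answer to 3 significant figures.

1640 μg/kg

Number of half-lives elapsed: n = 111/19.6 ≈ 5.6633.
A₀ = A × 2^n = 32.4 × 2^5.6633 = 32.4 × 50.677 ≈ 1641.9 μg/kg.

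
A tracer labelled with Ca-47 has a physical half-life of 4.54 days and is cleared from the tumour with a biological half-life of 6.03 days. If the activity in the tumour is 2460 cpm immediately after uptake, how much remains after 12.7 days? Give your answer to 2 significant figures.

82 cpm

1/t_eff = 1/t_phys + 1/t_biol = 1/4.54 + 1/6.03 = 0.3861 per day.
t_eff = 4.54 × 6.03 / (4.54 + 6.03) ≈ 2.59 days.
Remaining = 2460 × (1/2)^(12.7/2.59) = 2460 × (1/2)^4.9035 ≈ 82.193 cpm.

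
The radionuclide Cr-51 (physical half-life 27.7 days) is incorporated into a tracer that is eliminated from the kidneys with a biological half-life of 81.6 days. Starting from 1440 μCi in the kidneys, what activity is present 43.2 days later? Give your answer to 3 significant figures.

1/t_eff = 1/t_phys + 1/t_biol = 1/27.7 + 1/81.6 = 0.048356 per day.
t_eff = 27.7 × 81.6 / (27.7 + 81.6) ≈ 20.68 days.
Remaining = 1440 × (1/2)^(43.2/20.68) = 1440 × (1/2)^2.089 ≈ 338.47 μCi.

338 μCi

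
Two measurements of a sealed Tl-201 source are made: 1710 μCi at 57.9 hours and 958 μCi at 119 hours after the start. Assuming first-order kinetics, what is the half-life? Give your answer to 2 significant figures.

73 hours

Over Δt = 119 − 57.9 = 61.1 hours, the level fell by a factor of 1710/958 ≈ 1.785.
n = log₂(1.785) ≈ 0.8359 half-lives, so t½ = 61.1/0.8359 ≈ 73.095 hours.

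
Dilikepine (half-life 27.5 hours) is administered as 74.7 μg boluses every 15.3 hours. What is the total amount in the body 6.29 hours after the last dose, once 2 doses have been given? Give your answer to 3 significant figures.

The 2 doses were given 21.59, 6.29 hours ago.
Total = 74.7·(1/2)^(21.59/27.5) + 74.7·(1/2)^(6.29/27.5)
      = 43.35 + 63.748 ≈ 107.1 μg.

107 μg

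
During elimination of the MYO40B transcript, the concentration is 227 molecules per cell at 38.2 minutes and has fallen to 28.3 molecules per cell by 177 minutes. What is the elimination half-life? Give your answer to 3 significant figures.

46.2 minutes

Over Δt = 177 − 38.2 = 138.8 minutes, the level fell by a factor of 227/28.3 ≈ 8.0212.
n = log₂(8.0212) ≈ 3.0038 half-lives, so t½ = 138.8/3.0038 ≈ 46.208 minutes.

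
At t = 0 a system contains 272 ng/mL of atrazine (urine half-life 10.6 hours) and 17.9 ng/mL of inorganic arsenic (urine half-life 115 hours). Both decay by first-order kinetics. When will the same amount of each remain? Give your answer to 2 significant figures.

Set 272·(1/2)^(t/10.6) = 17.9·(1/2)^(t/115).
Taking log₂: log₂(272/17.9) = t·(1/10.6 − 1/115).
log₂(15.196) = 3.9256; 1/10.6 − 1/115 = 0.085644.
t = 3.9256 / 0.085644 ≈ 45.836 hours.

46 hours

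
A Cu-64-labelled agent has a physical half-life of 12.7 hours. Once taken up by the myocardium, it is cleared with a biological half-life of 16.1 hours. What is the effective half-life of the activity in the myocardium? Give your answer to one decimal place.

1/t_eff = 1/t_phys + 1/t_biol = 1/12.7 + 1/16.1 = 0.14085 per hour.
t_eff = 12.7 × 16.1 / (12.7 + 16.1) ≈ 7.0997 hours.

7.1 hours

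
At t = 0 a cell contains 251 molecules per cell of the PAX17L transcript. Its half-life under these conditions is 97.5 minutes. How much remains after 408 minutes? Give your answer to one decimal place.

13.8 molecules per cell

Number of half-lives: n = 408/97.5 ≈ 4.1846.
Remaining = 251 × (1/2)^4.1846 = 251 × 0.054993 ≈ 13.803 molecules per cell.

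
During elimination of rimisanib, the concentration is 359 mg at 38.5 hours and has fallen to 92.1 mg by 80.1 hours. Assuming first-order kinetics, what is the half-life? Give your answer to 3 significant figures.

21.2 hours

Over Δt = 80.1 − 38.5 = 41.6 hours, the level fell by a factor of 359/92.1 ≈ 3.8979.
n = log₂(3.8979) ≈ 1.9627 half-lives, so t½ = 41.6/1.9627 ≈ 21.195 hours.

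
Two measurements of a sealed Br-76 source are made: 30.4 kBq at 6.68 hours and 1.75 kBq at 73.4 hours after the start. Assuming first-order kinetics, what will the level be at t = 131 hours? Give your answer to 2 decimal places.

Over Δt = 73.4 − 6.68 = 66.72 hours, the level fell by a factor of 30.4/1.75 ≈ 17.371.
n = log₂(17.371) ≈ 4.1186 half-lives, so t½ = 66.72/4.1186 ≈ 16.2 hours.
From t = 73.4 to t = 131: 1.75 × (1/2)^((131−73.4)/16.2) ≈ 0.14883 kBq.

0.15 kBq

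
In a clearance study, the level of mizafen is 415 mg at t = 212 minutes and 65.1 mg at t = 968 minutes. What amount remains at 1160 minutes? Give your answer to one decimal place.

40.7 mg

Over Δt = 968 − 212 = 756 minutes, the level fell by a factor of 415/65.1 ≈ 6.3748.
n = log₂(6.3748) ≈ 2.6724 half-lives, so t½ = 756/2.6724 ≈ 282.89 minutes.
From t = 968 to t = 1160: 65.1 × (1/2)^((1160−968)/282.89) ≈ 40.67 mg.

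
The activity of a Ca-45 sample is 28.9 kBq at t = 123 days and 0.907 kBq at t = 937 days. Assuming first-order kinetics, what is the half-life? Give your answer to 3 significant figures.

Over Δt = 937 − 123 = 814 days, the level fell by a factor of 28.9/0.907 ≈ 31.863.
n = log₂(31.863) ≈ 4.9938 half-lives, so t½ = 814/4.9938 ≈ 163 days.

163 days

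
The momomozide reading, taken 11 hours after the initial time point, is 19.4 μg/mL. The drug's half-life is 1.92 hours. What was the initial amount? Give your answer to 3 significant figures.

1030 μg/mL

Number of half-lives elapsed: n = 11/1.92 ≈ 5.7292.
A₀ = A × 2^n = 19.4 × 2^5.7292 = 19.4 × 53.046 ≈ 1029.1 μg/mL.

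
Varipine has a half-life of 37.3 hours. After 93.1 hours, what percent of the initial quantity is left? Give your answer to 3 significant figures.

n = 93.1/37.3 ≈ 2.496 half-lives.
Fraction remaining = (1/2)^2.496 ≈ 0.17727, i.e. 17.727%.

17.7%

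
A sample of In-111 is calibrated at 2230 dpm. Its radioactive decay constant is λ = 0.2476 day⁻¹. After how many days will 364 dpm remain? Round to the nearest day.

7 days

t½ = ln 2 / λ = 0.69315 / 0.2476 ≈ 2.7995 days.
Fraction remaining = 364/2230 ≈ 0.16323.
n = log₂(2230/364) = ln(6.1264)/ln 2 ≈ 2.615 half-lives.
t = n × t½ = 2.615 × 2.7995 ≈ 7.3207 days.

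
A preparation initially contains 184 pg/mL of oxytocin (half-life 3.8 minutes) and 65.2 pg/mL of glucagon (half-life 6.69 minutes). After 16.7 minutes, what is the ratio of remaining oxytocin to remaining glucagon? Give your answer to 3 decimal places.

0.757

oxytocin: 184 × (1/2)^(16.7/3.8) = 184 × (1/2)^4.3947 ≈ 8.7472 pg/mL.
glucagon: 65.2 × (1/2)^(16.7/6.69) = 65.2 × (1/2)^2.4963 ≈ 11.556 pg/mL.
Ratio ≈ 8.7472 / 11.556 ≈ 0.75696.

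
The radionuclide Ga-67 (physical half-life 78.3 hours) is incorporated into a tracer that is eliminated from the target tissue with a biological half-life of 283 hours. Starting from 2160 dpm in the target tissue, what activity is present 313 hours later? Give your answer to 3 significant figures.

1/t_eff = 1/t_phys + 1/t_biol = 1/78.3 + 1/283 = 0.016305 per hour.
t_eff = 78.3 × 283 / (78.3 + 283) ≈ 61.331 hours.
Remaining = 2160 × (1/2)^(313/61.331) = 2160 × (1/2)^5.1035 ≈ 62.829 dpm.

62.8 dpm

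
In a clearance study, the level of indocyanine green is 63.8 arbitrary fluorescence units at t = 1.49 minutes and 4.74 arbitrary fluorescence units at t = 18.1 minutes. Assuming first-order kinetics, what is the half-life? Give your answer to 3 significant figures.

Over Δt = 18.1 − 1.49 = 16.61 minutes, the level fell by a factor of 63.8/4.74 ≈ 13.46.
n = log₂(13.46) ≈ 3.7506 half-lives, so t½ = 16.61/3.7506 ≈ 4.4286 minutes.

4.43 minutes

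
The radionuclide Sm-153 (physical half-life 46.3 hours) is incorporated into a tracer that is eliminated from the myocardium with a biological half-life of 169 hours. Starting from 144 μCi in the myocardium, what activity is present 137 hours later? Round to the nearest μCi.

11 μCi

1/t_eff = 1/t_phys + 1/t_biol = 1/46.3 + 1/169 = 0.027515 per hour.
t_eff = 46.3 × 169 / (46.3 + 169) ≈ 36.343 hours.
Remaining = 144 × (1/2)^(137/36.343) = 144 × (1/2)^3.7696 ≈ 10.558 μCi.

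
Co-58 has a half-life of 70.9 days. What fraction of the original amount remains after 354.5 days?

0.03125

n = 354.5/70.9 ≈ 5 half-lives.
Fraction remaining = (1/2)^5 ≈ 0.03125.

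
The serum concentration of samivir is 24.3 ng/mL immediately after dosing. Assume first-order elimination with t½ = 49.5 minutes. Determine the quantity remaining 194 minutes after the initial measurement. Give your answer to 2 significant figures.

1.6 ng/mL

Number of half-lives: n = 194/49.5 ≈ 3.9192.
Remaining = 24.3 × (1/2)^3.9192 = 24.3 × 0.066101 ≈ 1.6062 ng/mL.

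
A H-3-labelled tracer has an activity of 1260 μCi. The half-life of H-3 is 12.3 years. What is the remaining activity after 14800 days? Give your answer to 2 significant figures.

130 μCi

Convert the elapsed time: 14800 days = 40.5479 years.
Number of half-lives: n = 40.5479/12.3 ≈ 3.2966.
Remaining = 1260 × (1/2)^3.2966 = 1260 × 0.10177 ≈ 128.23 μCi.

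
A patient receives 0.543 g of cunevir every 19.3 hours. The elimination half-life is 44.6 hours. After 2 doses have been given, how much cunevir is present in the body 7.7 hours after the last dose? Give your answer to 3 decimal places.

0.839 g

The 2 doses were given 27, 7.7 hours ago.
Total = 0.543·(1/2)^(27/44.6) + 0.543·(1/2)^(7.7/44.6)
      = 0.35691 + 0.48176 ≈ 0.83867 g.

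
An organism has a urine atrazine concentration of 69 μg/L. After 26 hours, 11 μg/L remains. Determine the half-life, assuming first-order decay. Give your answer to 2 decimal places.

A/A₀ = 11/69 ≈ 0.15942.
n = log₂(6.2727) ≈ 2.6491 half-lives elapsed in 26 hours.
t½ = 26/2.6491 ≈ 9.8147 hours.

9.81 hours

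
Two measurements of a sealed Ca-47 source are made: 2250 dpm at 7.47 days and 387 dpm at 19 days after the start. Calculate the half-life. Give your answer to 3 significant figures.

Over Δt = 19 − 7.47 = 11.53 days, the level fell by a factor of 2250/387 ≈ 5.814.
n = log₂(5.814) ≈ 2.5395 half-lives, so t½ = 11.53/2.5395 ≈ 4.5402 days.

4.54 days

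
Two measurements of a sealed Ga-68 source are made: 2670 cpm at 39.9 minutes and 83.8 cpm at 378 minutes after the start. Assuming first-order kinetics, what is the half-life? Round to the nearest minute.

Over Δt = 378 − 39.9 = 338.1 minutes, the level fell by a factor of 2670/83.8 ≈ 31.862.
n = log₂(31.862) ≈ 4.9937 half-lives, so t½ = 338.1/4.9937 ≈ 67.705 minutes.

68 minutes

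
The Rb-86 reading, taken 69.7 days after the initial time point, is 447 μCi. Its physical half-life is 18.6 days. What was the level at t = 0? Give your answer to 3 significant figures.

Number of half-lives elapsed: n = 69.7/18.6 ≈ 3.7473.
A₀ = A × 2^n = 447 × 2^3.7473 = 447 × 13.429 ≈ 6002.9 μCi.

6000 μCi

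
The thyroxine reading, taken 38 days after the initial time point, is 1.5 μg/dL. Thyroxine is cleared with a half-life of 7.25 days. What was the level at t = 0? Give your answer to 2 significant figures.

Number of half-lives elapsed: n = 38/7.25 ≈ 5.2414.
A₀ = A × 2^n = 1.5 × 2^5.2414 = 1.5 × 37.828 ≈ 56.742 μg/dL.

57 μg/dL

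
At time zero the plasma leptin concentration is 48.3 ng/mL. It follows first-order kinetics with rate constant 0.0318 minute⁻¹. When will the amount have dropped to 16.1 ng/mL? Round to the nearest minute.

t½ = ln 2 / k = 0.69315 / 0.0318 ≈ 21.797 minutes.
Fraction remaining = 16.1/48.3 ≈ 0.33333.
n = log₂(48.3/16.1) = ln(3)/ln 2 ≈ 1.585 half-lives.
t = n × t½ = 1.585 × 21.797 ≈ 34.548 minutes.

35 minutes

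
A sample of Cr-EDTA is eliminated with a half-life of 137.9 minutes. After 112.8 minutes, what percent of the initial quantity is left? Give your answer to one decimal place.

n = 112.8/137.9 ≈ 0.81798 half-lives.
Fraction remaining = (1/2)^0.81798 ≈ 0.56723, i.e. 56.723%.

56.7%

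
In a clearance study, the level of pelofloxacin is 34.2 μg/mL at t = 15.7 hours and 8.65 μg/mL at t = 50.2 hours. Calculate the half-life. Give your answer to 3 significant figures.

17.4 hours

Over Δt = 50.2 − 15.7 = 34.5 hours, the level fell by a factor of 34.2/8.65 ≈ 3.9538.
n = log₂(3.9538) ≈ 1.9832 half-lives, so t½ = 34.5/1.9832 ≈ 17.396 hours.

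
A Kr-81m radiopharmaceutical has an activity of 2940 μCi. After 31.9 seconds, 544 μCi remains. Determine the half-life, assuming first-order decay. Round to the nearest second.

13 seconds

A/A₀ = 544/2940 ≈ 0.18503.
n = log₂(5.4044) ≈ 2.4341 half-lives elapsed in 31.9 seconds.
t½ = 31.9/2.4341 ≈ 13.105 seconds.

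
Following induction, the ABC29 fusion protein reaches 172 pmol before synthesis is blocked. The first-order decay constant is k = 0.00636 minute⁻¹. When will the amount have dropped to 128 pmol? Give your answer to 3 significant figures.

t½ = ln 2 / k = 0.69315 / 0.00636 ≈ 108.99 minutes.
Fraction remaining = 128/172 ≈ 0.74419.
n = log₂(172/128) = ln(1.3438)/ln 2 ≈ 0.42626 half-lives.
t = n × t½ = 0.42626 × 108.99 ≈ 46.457 minutes.

46.5 minutes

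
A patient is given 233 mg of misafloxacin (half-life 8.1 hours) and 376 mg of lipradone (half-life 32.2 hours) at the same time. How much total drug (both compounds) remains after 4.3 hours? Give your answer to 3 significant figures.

504 mg

misafloxacin: 233 × (1/2)^(4.3/8.1) = 233 × (1/2)^0.53086 ≈ 161.27 mg.
lipradone: 376 × (1/2)^(4.3/32.2) = 376 × (1/2)^0.13354 ≈ 342.76 mg.
Total = 161.27 + 342.76 ≈ 504.03 mg.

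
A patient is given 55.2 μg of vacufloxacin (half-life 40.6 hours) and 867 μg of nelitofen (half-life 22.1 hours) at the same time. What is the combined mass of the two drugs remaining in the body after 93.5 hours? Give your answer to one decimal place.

57.4 μg

vacufloxacin: 55.2 × (1/2)^(93.5/40.6) = 55.2 × (1/2)^2.303 ≈ 11.186 μg.
nelitofen: 867 × (1/2)^(93.5/22.1) = 867 × (1/2)^4.2308 ≈ 46.178 μg.
Total = 11.186 + 46.178 ≈ 57.364 μg.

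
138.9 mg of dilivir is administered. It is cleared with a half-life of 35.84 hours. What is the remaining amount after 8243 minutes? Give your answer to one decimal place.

9.7 mg

Convert the elapsed time: 8243 minutes = 137.383 hours.
Number of half-lives: n = 137.383/35.84 ≈ 3.8332.
Remaining = 138.9 × (1/2)^3.8332 = 138.9 × 0.070158 ≈ 9.745 mg.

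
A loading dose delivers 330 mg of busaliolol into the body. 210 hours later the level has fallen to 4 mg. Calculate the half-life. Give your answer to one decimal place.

33.0 hours

A/A₀ = 4/330 ≈ 0.012121.
n = log₂(82.5) ≈ 6.3663 half-lives elapsed in 210 hours.
t½ = 210/6.3663 ≈ 32.986 hours.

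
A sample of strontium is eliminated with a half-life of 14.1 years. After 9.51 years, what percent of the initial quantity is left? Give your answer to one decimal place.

n = 9.51/14.1 ≈ 0.67447 half-lives.
Fraction remaining = (1/2)^0.67447 ≈ 0.62656, i.e. 62.656%.

62.7%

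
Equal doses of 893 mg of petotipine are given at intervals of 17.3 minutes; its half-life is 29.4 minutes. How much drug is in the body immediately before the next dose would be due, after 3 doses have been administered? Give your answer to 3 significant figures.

The 3 doses were given 51.9, 34.6, 17.3 minutes ago.
Total = 893·(1/2)^(51.9/29.4) + 893·(1/2)^(34.6/29.4) + 893·(1/2)^(17.3/29.4)
      = 262.69 + 394.98 + 593.9 ≈ 1251.6 mg.

1250 mg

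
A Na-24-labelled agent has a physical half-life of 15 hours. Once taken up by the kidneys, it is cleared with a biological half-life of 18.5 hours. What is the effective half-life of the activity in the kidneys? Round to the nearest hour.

8 hours

1/t_eff = 1/t_phys + 1/t_biol = 1/15 + 1/18.5 = 0.12072 per hour.
t_eff = 15 × 18.5 / (15 + 18.5) ≈ 8.2836 hours.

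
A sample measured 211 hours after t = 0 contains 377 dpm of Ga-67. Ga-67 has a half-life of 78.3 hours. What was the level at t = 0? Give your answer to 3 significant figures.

2440 dpm

Number of half-lives elapsed: n = 211/78.3 ≈ 2.6948.
A₀ = A × 2^n = 377 × 2^2.6948 = 377 × 6.4745 ≈ 2440.9 dpm.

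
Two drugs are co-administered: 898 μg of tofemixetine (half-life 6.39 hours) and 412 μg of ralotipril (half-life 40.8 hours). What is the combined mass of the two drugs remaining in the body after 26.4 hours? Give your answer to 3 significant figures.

314 μg

tofemixetine: 898 × (1/2)^(26.4/6.39) = 898 × (1/2)^4.1315 ≈ 51.237 μg.
ralotipril: 412 × (1/2)^(26.4/40.8) = 412 × (1/2)^0.64706 ≈ 263.1 μg.
Total = 51.237 + 263.1 ≈ 314.33 μg.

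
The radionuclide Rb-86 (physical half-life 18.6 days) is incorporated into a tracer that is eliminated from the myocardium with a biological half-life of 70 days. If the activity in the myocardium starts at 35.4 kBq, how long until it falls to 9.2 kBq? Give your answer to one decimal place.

1/t_eff = 1/t_phys + 1/t_biol = 1/18.6 + 1/70 = 0.068049 per day.
t_eff = 18.6 × 70 / (18.6 + 70) ≈ 14.695 days.
n = log₂(35.4/9.2) ≈ 1.944; t = 1.944 × 14.695 ≈ 28.568 days.

28.6 days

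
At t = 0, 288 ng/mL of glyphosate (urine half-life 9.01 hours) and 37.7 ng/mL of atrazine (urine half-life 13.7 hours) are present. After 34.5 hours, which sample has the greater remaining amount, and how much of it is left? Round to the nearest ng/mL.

glyphosate, 20 ng/mL

glyphosate: 288 × (1/2)^3.8291 ≈ 20.264 ng/mL.
atrazine: 37.7 × (1/2)^2.5182 ≈ 6.5807 ng/mL.
Glyphosate has more remaining, at ≈ 20.264 ng/mL.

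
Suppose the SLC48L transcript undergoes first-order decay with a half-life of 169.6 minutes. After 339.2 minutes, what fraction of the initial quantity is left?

n = 339.2/169.6 ≈ 2 half-lives.
Fraction remaining = (1/2)^2 ≈ 0.25.

0.25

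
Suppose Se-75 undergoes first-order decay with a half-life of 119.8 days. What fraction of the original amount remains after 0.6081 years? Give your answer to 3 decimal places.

0.277

0.6081 years = 221.956 days.
n = 221.956/119.8 ≈ 1.8527 half-lives.
Fraction remaining = (1/2)^1.8527 ≈ 0.27687.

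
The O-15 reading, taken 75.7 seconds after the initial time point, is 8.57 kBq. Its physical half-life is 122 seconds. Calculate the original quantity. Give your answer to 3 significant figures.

Number of half-lives elapsed: n = 75.7/122 ≈ 0.62049.
A₀ = A × 2^n = 8.57 × 2^0.62049 = 8.57 × 1.5374 ≈ 13.176 kBq.

13.2 kBq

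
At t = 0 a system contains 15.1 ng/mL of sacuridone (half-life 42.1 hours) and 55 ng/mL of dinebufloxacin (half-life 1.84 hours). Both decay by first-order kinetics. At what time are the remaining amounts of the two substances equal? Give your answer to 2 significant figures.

3.6 hours

Set 15.1·(1/2)^(t/42.1) = 55·(1/2)^(t/1.84).
Taking log₂: log₂(15.1/55) = t·(1/42.1 − 1/1.84).
log₂(0.27455) = -1.8649; 1/42.1 − 1/1.84 = -0.51973.
t = -1.8649 / -0.51973 ≈ 3.5882 hours.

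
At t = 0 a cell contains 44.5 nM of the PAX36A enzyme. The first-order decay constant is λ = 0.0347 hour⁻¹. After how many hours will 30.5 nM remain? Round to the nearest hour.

t½ = ln 2 / λ = 0.69315 / 0.0347 ≈ 19.975 hours.
Fraction remaining = 30.5/44.5 ≈ 0.68539.
n = log₂(44.5/30.5) = ln(1.459)/ln 2 ≈ 0.545 half-lives.
t = n × t½ = 0.545 × 19.975 ≈ 10.887 hours.

11 hours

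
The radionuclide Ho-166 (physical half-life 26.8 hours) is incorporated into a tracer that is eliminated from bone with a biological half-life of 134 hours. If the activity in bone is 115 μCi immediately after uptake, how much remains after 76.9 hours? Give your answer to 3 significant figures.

10.6 μCi

1/t_eff = 1/t_phys + 1/t_biol = 1/26.8 + 1/134 = 0.044776 per hour.
t_eff = 26.8 × 134 / (26.8 + 134) ≈ 22.333 hours.
Remaining = 115 × (1/2)^(76.9/22.333) = 115 × (1/2)^3.4433 ≈ 10.572 μCi.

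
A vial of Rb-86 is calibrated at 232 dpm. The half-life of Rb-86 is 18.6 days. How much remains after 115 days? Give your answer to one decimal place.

3.2 dpm

Number of half-lives: n = 115/18.6 ≈ 6.1828.
Remaining = 232 × (1/2)^6.1828 = 232 × 0.013766 ≈ 3.1936 dpm.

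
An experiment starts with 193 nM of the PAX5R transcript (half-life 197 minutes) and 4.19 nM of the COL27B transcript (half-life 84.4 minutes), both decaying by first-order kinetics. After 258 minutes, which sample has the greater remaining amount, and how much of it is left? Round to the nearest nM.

PAX5R transcript, 78 nM

PAX5R transcript: 193 × (1/2)^1.3096 ≈ 77.86 nM.
COL27B transcript: 4.19 × (1/2)^3.0569 ≈ 0.50351 nM.
PAX5R transcript has more remaining, at ≈ 77.86 nM.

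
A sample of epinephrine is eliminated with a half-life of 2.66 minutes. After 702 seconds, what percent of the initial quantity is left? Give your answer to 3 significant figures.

4.74%

702 seconds = 11.7 minutes.
n = 11.7/2.66 ≈ 4.3985 half-lives.
Fraction remaining = (1/2)^4.3985 ≈ 0.047416, i.e. 4.7416%.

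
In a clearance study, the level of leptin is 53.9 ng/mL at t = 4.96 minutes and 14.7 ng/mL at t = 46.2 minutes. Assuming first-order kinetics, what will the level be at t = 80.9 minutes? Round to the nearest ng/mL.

5 ng/mL

Over Δt = 46.2 − 4.96 = 41.24 minutes, the level fell by a factor of 53.9/14.7 ≈ 3.6667.
n = log₂(3.6667) ≈ 1.8745 half-lives, so t½ = 41.24/1.8745 ≈ 22.001 minutes.
From t = 46.2 to t = 80.9: 14.7 × (1/2)^((80.9−46.2)/22.001) ≈ 4.9264 ng/mL.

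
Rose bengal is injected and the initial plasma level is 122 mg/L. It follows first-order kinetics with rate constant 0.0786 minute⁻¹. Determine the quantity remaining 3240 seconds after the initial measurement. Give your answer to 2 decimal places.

1.75 mg/L

t½ = ln 2 / λ = 0.69315 / 0.0786 ≈ 8.8187 minutes.
Convert the elapsed time: 3240 seconds = 54 minutes.
Number of half-lives: n = 54/8.8187 ≈ 6.1234.
Remaining = 122 × (1/2)^6.1234 = 122 × 0.014344 ≈ 1.75 mg/L.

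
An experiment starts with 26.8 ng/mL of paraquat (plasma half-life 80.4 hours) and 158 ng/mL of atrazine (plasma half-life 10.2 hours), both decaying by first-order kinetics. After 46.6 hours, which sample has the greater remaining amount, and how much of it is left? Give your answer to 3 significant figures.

paraquat, 17.9 ng/mL

paraquat: 26.8 × (1/2)^0.5796 ≈ 17.933 ng/mL.
atrazine: 158 × (1/2)^4.5686 ≈ 6.6583 ng/mL.
Paraquat has more remaining, at ≈ 17.933 ng/mL.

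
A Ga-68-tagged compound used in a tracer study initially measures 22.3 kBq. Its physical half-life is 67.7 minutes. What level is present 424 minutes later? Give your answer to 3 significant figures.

0.290 kBq

Number of half-lives: n = 424/67.7 ≈ 6.2629.
Remaining = 22.3 × (1/2)^6.2629 = 22.3 × 0.013022 ≈ 0.29039 kBq.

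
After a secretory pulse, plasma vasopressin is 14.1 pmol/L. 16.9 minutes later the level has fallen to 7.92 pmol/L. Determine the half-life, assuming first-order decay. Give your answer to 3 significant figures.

20.3 minutes

A/A₀ = 7.92/14.1 ≈ 0.5617.
n = log₂(1.7803) ≈ 0.83212 half-lives elapsed in 16.9 minutes.
t½ = 16.9/0.83212 ≈ 20.31 minutes.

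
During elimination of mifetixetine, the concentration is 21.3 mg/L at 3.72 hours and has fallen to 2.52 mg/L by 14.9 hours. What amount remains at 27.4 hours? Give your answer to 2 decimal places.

0.23 mg/L

Over Δt = 14.9 − 3.72 = 11.18 hours, the level fell by a factor of 21.3/2.52 ≈ 8.4524.
n = log₂(8.4524) ≈ 3.0794 half-lives, so t½ = 11.18/3.0794 ≈ 3.6306 hours.
From t = 14.9 to t = 27.4: 2.52 × (1/2)^((27.4−14.9)/3.6306) ≈ 0.23173 mg/L.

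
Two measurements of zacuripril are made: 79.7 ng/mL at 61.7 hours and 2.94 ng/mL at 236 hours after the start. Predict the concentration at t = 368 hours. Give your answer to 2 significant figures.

Over Δt = 236 − 61.7 = 174.3 hours, the level fell by a factor of 79.7/2.94 ≈ 27.109.
n = log₂(27.109) ≈ 4.7607 half-lives, so t½ = 174.3/4.7607 ≈ 36.612 hours.
From t = 236 to t = 368: 2.94 × (1/2)^((368−236)/36.612) ≈ 0.24156 ng/mL.

0.24 ng/mL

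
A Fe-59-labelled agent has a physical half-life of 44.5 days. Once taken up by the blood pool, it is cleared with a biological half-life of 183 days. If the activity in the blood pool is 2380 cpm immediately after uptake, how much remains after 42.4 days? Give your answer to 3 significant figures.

1/t_eff = 1/t_phys + 1/t_biol = 1/44.5 + 1/183 = 0.027936 per day.
t_eff = 44.5 × 183 / (44.5 + 183) ≈ 35.796 days.
Remaining = 2380 × (1/2)^(42.4/35.796) = 2380 × (1/2)^1.1845 ≈ 1047.1 cpm.

1050 cpm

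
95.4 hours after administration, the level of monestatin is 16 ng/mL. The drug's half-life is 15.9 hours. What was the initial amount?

1024 ng/mL

Number of half-lives elapsed: n = 95.4/15.9 ≈ 6.
A₀ = A × 2^n = 16 × 2^6 = 16 × 64 ≈ 1024 ng/mL.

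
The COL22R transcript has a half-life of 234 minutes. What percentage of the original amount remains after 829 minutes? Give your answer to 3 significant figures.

8.58%

n = 829/234 ≈ 3.5427 half-lives.
Fraction remaining = (1/2)^3.5427 ≈ 0.085809, i.e. 8.5809%.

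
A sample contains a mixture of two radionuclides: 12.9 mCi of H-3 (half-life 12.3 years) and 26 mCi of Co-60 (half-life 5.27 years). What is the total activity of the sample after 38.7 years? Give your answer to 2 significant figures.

H-3: 12.9 × (1/2)^(38.7/12.3) = 12.9 × (1/2)^3.1463 ≈ 1.457 mCi.
Co-60: 26 × (1/2)^(38.7/5.27) = 26 × (1/2)^7.3435 ≈ 0.16009 mCi.
Total = 1.457 + 0.16009 ≈ 1.617 mCi.

1.6 mCi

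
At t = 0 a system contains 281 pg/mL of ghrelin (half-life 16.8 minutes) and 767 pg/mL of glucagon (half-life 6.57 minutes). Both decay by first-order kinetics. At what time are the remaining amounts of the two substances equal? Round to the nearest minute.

16 minutes

Set 281·(1/2)^(t/16.8) = 767·(1/2)^(t/6.57).
Taking log₂: log₂(281/767) = t·(1/16.8 − 1/6.57).
log₂(0.36636) = -1.4487; 1/16.8 − 1/6.57 = -0.092683.
t = -1.4487 / -0.092683 ≈ 15.63 minutes.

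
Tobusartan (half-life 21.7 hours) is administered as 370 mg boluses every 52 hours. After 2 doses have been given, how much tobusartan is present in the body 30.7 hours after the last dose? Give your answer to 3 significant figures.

The 2 doses were given 82.7, 30.7 hours ago.
Total = 370·(1/2)^(82.7/21.7) + 370·(1/2)^(30.7/21.7)
      = 26.361 + 138.78 ≈ 165.14 mg.

165 mg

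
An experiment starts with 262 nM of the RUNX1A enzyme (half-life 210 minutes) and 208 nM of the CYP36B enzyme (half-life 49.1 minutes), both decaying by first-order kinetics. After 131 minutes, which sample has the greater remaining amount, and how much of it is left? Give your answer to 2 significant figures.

RUNX1A enzyme, 170 nM

RUNX1A enzyme: 262 × (1/2)^0.62381 ≈ 170.03 nM.
CYP36B enzyme: 208 × (1/2)^2.668 ≈ 32.727 nM.
RUNX1A enzyme has more remaining, at ≈ 170.03 nM.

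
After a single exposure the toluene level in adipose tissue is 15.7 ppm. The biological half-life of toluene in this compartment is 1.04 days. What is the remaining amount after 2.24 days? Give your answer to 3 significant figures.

3.53 ppm

Number of half-lives: n = 2.24/1.04 ≈ 2.1538.
Remaining = 15.7 × (1/2)^2.1538 = 15.7 × 0.22471 ≈ 3.528 ppm.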